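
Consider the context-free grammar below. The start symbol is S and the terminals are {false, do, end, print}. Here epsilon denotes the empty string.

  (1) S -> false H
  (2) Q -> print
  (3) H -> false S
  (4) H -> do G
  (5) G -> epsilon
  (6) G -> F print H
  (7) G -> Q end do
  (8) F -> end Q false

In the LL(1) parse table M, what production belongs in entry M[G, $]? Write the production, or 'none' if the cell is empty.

G -> epsilon

FIRST(S): from S->false H we get {false}. So FIRST(S) = {false}.
FIRST(Q): from Q->print we get {print}. So FIRST(Q) = {print}.
FIRST(H): from H->false S we get {false}; from H->do G we get {do}. So FIRST(H) = {do, false}.
FIRST(F): from F->end Q false we get {end}. So FIRST(F) = {end}.
FIRST(G): from G->epsilon we get {epsilon}; from G->F print H we get {end}; from G->Q end do we get {print}. So FIRST(G) = {epsilon, end, print}.
FOLLOW(S) includes $ since S is the start symbol.
FOLLOW(H): in S->false H, the suffix after H is empty, so FOLLOW(H) ⊇ FOLLOW(S) = {$}; in G->F print H, the suffix after H is empty, so FOLLOW(H) ⊇ FOLLOW(G) = {$}. Thus FOLLOW(H) = {$}.
FOLLOW(G): in H->do G, the suffix after G is empty, so FOLLOW(G) ⊇ FOLLOW(H) = {$}. Thus FOLLOW(G) = {$}.
For G -> epsilon: FIRST(epsilon) = {epsilon}, so it goes in M[G, t] for t ∈ {}; since epsilon ∈ FIRST, also for every t ∈ FOLLOW(G) = {$}.
For G -> F print H: FIRST(F print H) = {end}, so it goes in M[G, t] for t ∈ {end}.
For G -> Q end do: FIRST(Q end do) = {print}, so it goes in M[G, t] for t ∈ {print}.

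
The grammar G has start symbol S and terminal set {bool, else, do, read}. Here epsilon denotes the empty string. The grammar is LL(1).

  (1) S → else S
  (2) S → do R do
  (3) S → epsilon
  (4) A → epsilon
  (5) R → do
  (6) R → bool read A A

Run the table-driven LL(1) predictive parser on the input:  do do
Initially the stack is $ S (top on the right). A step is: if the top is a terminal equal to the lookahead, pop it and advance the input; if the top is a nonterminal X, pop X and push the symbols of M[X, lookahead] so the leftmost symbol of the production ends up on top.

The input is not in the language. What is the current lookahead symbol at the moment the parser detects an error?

step 1: stack=$ S  input=do do $  — expand S → do R do
step 2: stack=$ do R do  input=do do $  — match do
step 3: stack=$ do R  input=do $  — expand R → do
step 4: stack=$ do do  input=do $  — match do
step 5: stack=$ do  input=$  — error: top is terminal do but lookahead is $

$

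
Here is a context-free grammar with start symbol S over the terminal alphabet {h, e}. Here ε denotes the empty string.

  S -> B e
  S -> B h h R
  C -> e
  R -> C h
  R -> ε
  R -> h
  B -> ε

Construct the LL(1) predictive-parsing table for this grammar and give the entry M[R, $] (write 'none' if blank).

R -> ε

FIRST(C): from C->e we get {e}. So FIRST(C) = {e}.
FIRST(B): from B->ε we get {ε}. So FIRST(B) = {ε}.
FIRST(S): from S->B e we get {e}; from S->B h h R we get {h}. So FIRST(S) = {e, h}.
FIRST(R): from R->C h we get {e}; from R->ε we get {ε}; from R->h we get {h}. So FIRST(R) = {ε, e, h}.
FOLLOW(S) includes $ since S is the start symbol.
FOLLOW(S): S appears on no right-hand side. Thus FOLLOW(S) = {$}.
FOLLOW(R): in S->B h h R, the suffix after R is empty, so FOLLOW(R) ⊇ FOLLOW(S) = {$}. Thus FOLLOW(R) = {$}.
For R -> C h: FIRST(C h) = {e}, so it goes in M[R, t] for t ∈ {e}.
For R -> ε: FIRST(ε) = {ε}, so it goes in M[R, t] for t ∈ {}; since ε ∈ FIRST, also for every t ∈ FOLLOW(R) = {$}.
For R -> h: FIRST(h) = {h}, so it goes in M[R, t] for t ∈ {h}.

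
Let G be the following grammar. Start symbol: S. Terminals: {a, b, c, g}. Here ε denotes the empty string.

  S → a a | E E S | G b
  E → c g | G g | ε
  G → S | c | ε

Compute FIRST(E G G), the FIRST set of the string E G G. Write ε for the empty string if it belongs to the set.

{ε, a, b, c, g}

FIRST(S) = {a, b, c, g}  (via E E S, G b)
FIRST(G) = {ε, a, b, c, g}  (via S)
FIRST(E) = {ε, a, b, c, g}  (via G g)
FIRST(E G G): take FIRST of each symbol in turn, carrying on past any symbol whose FIRST contains ε; result {ε, a, b, c, g}.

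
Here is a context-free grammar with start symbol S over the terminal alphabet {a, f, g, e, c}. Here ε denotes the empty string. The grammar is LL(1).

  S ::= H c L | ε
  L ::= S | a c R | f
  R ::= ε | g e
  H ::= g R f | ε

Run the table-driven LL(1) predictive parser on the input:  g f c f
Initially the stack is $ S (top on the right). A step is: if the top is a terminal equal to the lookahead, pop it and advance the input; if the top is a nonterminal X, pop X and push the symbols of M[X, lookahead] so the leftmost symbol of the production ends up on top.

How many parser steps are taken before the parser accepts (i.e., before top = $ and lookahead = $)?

8

     Stack        Input      Action
  1  $ S          g f c f $  expand S ::= H c L
  2  $ L c H      g f c f $  expand H ::= g R f
  3  $ L c f R g  g f c f $  match g
  4  $ L c f R    f c f $    expand R ::= ε
  5  $ L c f      f c f $    match f
  6  $ L c        c f $      match c
  7  $ L          f $        expand L ::= f
  8  $ f          f $        match f
Accept reached after 8 steps.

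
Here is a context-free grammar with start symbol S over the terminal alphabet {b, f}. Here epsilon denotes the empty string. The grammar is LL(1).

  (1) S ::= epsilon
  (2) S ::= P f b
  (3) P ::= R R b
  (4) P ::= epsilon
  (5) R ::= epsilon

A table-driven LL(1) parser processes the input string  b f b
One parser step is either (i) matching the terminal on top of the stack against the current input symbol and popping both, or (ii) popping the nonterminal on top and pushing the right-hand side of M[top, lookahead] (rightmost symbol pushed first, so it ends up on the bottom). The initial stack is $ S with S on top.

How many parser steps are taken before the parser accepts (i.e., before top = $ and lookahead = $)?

7

step 1: stack=$ S  input=b f b $  — expand S ::= P f b
step 2: stack=$ b f P  input=b f b $  — expand P ::= R R b
step 3: stack=$ b f b R R  input=b f b $  — expand R ::= epsilon
step 4: stack=$ b f b R  input=b f b $  — expand R ::= epsilon
step 5: stack=$ b f b  input=b f b $  — match b
step 6: stack=$ b f  input=f b $  — match f
step 7: stack=$ b  input=b $  — match b
Accept reached after 7 steps.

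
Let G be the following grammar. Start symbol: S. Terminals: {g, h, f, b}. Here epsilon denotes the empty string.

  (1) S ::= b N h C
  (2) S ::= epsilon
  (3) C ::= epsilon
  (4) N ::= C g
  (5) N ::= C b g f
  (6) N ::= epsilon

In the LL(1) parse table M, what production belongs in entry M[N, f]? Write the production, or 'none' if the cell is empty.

FIRST(S) = {epsilon, b}
FIRST(C) = {epsilon}
FIRST(N) = {epsilon, b, g}  (via C g, C b g f)
FOLLOW(S) includes $ since S is the start symbol.
FOLLOW(N): in S::=b N h C, N is followed by h C with FIRST {h}. Thus FOLLOW(N) = {h}.
For N ::= C g: FIRST(C g) = {g}, so it goes in M[N, t] for t ∈ {g}.
For N ::= C b g f: FIRST(C b g f) = {b}, so it goes in M[N, t] for t ∈ {b}.
For N ::= epsilon: FIRST(epsilon) = {epsilon}, so it goes in M[N, t] for t ∈ {}; since epsilon ∈ FIRST, also for every t ∈ FOLLOW(N) = {h}.
None of these place a production in M[N, f].

none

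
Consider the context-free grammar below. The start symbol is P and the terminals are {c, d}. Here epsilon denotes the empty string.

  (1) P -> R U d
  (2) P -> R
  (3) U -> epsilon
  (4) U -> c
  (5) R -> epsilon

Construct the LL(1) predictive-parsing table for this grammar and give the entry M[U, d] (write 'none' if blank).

FIRST(U): from U->epsilon we get {epsilon}; from U->c we get {c}. So FIRST(U) = {epsilon, c}.
FIRST(R): from R->epsilon we get {epsilon}. So FIRST(R) = {epsilon}.
FIRST(P): from P->R U d we get {c, d}; from P->R we get {epsilon}. So FIRST(P) = {epsilon, c, d}.
FOLLOW(P) includes $ since P is the start symbol.
FOLLOW(U): in P->R U d, U is followed by d with FIRST {d}. Thus FOLLOW(U) = {d}.
For U -> epsilon: FIRST(epsilon) = {epsilon}, so it goes in M[U, t] for t ∈ {}; since epsilon ∈ FIRST, also for every t ∈ FOLLOW(U) = {d}.
For U -> c: FIRST(c) = {c}, so it goes in M[U, t] for t ∈ {c}.

U -> epsilon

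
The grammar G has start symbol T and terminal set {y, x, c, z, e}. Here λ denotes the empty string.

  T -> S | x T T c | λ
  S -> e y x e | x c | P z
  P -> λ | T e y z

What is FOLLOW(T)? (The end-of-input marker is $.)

{$, c, e, x, z}

FIRST(T) = {λ, e, x, z}  (via S)
FIRST(P) = {λ, e, x, z}  (via T e y z)
FIRST(S) = {e, x, z}  (via P z)
FOLLOW(T) includes $ since T is the start symbol.
FOLLOW(T): in T->x T T c (occurrence 1), T is followed by T c with FIRST {c, e, x, z}; in T->x T T c (occurrence 2), T is followed by c with FIRST {c}; in P->T e y z, T is followed by e y z with FIRST {e}. Thus FOLLOW(T) = {$, c, e, x, z}.
FOLLOW(S): in T->S, the suffix after S is empty, so FOLLOW(S) ⊇ FOLLOW(T) = {$, c, e, x, z}. Thus FOLLOW(S) = {$, c, e, x, z}.
FOLLOW(P): in S->P z, P is followed by z with FIRST {z}. Thus FOLLOW(P) = {z}.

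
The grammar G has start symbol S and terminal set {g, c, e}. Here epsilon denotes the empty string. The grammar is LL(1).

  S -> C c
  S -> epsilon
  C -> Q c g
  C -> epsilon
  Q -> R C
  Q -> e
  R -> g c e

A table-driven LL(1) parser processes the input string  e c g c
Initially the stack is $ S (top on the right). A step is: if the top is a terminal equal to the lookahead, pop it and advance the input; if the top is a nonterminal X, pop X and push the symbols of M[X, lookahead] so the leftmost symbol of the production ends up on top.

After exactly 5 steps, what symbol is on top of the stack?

     Stack      Input      Action
  1  $ S        e c g c $  expand S -> C c
  2  $ c C      e c g c $  expand C -> Q c g
  3  $ c g c Q  e c g c $  expand Q -> e
  4  $ c g c e  e c g c $  match e
  5  $ c g c    c g c $    match c
Stack after step 5: $ c g (top = g).

g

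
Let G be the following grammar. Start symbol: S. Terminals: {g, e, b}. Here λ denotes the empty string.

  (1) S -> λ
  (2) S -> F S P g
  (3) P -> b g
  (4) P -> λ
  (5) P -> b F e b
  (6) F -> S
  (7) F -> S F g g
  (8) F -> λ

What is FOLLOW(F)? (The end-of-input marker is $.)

{b, e, g}

FIRST(P) = {λ, b}
FIRST(S) = {λ, b, g}  (via F S P g)
FIRST(F) = {λ, b, g}  (via S, S F g g)
FOLLOW(S) includes $ since S is the start symbol.
FOLLOW(P): in S->F S P g, P is followed by g with FIRST {g}. Thus FOLLOW(P) = {g}.
FOLLOW(F): in S->F S P g, F is followed by S P g with FIRST {b, g}; in P->b F e b, F is followed by e b with FIRST {e}; in F->S F g g, F is followed by g g with FIRST {g}. Thus FOLLOW(F) = {b, e, g}.
FOLLOW(S): in S->F S P g, S is followed by P g with FIRST {b, g}; in F->S, the suffix after S is empty, so FOLLOW(S) ⊇ FOLLOW(F) = {b, e, g}; in F->S F g g, S is followed by F g g with FIRST {b, g}. Thus FOLLOW(S) = {$, b, e, g}.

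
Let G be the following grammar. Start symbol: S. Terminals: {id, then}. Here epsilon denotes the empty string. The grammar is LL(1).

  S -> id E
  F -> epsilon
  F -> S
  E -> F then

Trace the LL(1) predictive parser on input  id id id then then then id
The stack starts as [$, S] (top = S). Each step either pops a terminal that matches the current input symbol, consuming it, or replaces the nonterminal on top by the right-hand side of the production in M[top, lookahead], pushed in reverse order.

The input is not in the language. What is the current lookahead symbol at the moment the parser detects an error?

      Stack               Input                         Action
   1  $ S                 id id id then then then id $  expand S -> id E
   2  $ E id              id id id then then then id $  match id
   3  $ E                 id id then then then id $     expand E -> F then
   4  $ then F            id id then then then id $     expand F -> S
   5  $ then S            id id then then then id $     expand S -> id E
   6  $ then E id         id id then then then id $     match id
   7  $ then E            id then then then id $        expand E -> F then
   8  $ then then F       id then then then id $        expand F -> S
   9  $ then then S       id then then then id $        expand S -> id E
  10  $ then then E id    id then then then id $        match id
  11  $ then then E       then then then id $           expand E -> F then
  12  $ then then then F  then then then id $           expand F -> epsilon
  13  $ then then then    then then then id $           match then
  14  $ then then         then then id $                match then
  15  $ then              then id $                     match then
  16  $                   id $                          error: stack empty but input remains

id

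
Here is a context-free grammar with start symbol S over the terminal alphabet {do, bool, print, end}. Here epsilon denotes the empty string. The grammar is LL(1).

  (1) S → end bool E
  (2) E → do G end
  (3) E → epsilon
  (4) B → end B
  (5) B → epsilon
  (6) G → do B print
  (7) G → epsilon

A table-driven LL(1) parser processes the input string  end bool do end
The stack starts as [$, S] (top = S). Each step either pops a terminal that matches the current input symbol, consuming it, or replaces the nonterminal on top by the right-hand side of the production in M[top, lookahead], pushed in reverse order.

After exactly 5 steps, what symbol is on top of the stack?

G

step 1: stack=$ S  input=end bool do end $  — expand S → end bool E
step 2: stack=$ E bool end  input=end bool do end $  — match end
step 3: stack=$ E bool  input=bool do end $  — match bool
step 4: stack=$ E  input=do end $  — expand E → do G end
step 5: stack=$ end G do  input=do end $  — match do
Stack after step 5: $ end G (top = G).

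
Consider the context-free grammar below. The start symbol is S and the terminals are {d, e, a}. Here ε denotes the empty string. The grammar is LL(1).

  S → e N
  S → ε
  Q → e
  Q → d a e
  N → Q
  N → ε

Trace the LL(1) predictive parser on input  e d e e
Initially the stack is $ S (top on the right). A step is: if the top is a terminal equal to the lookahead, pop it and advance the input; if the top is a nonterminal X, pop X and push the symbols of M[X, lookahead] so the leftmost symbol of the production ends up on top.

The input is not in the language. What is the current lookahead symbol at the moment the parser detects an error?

e

step 1: stack=$ S  input=e d e e $  — expand S → e N
step 2: stack=$ N e  input=e d e e $  — match e
step 3: stack=$ N  input=d e e $  — expand N → Q
step 4: stack=$ Q  input=d e e $  — expand Q → d a e
step 5: stack=$ e a d  input=d e e $  — match d
step 6: stack=$ e a  input=e e $  — error: top is terminal a but lookahead is e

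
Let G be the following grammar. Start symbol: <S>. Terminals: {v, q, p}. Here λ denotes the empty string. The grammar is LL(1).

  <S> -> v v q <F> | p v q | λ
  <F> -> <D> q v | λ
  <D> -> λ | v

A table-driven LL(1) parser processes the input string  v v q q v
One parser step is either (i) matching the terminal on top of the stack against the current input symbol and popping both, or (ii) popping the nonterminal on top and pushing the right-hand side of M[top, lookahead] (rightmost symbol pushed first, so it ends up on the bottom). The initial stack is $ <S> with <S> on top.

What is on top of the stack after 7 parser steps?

v

     Stack        Input        Action
  1  $ <S>        v v q q v $  expand <S> -> v v q <F>
  2  $ <F> q v v  v v q q v $  match v
  3  $ <F> q v    v q q v $    match v
  4  $ <F> q      q q v $      match q
  5  $ <F>        q v $        expand <F> -> <D> q v
  6  $ v q <D>    q v $        expand <D> -> λ
  7  $ v q        q v $        match q
Stack after step 7: $ v (top = v).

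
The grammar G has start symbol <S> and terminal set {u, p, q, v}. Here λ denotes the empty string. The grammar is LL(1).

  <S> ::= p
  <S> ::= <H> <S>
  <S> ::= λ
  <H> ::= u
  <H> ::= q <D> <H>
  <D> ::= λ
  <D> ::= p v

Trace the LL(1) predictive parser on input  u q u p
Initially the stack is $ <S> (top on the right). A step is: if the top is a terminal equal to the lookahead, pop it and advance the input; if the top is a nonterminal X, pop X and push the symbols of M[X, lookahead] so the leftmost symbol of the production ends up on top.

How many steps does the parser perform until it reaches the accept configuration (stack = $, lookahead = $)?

step 1: stack=$ <S>  input=u q u p $  — expand <S> ::= <H> <S>
step 2: stack=$ <S> <H>  input=u q u p $  — expand <H> ::= u
step 3: stack=$ <S> u  input=u q u p $  — match u
step 4: stack=$ <S>  input=q u p $  — expand <S> ::= <H> <S>
step 5: stack=$ <S> <H>  input=q u p $  — expand <H> ::= q <D> <H>
step 6: stack=$ <S> <H> <D> q  input=q u p $  — match q
step 7: stack=$ <S> <H> <D>  input=u p $  — expand <D> ::= λ
step 8: stack=$ <S> <H>  input=u p $  — expand <H> ::= u
step 9: stack=$ <S> u  input=u p $  — match u
step 10: stack=$ <S>  input=p $  — expand <S> ::= p
step 11: stack=$ p  input=p $  — match p
Accept reached after 11 steps.

11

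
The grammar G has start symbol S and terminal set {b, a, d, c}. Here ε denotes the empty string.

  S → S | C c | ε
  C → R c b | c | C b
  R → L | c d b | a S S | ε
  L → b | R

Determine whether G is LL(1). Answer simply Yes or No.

No

FIRST(S) = {ε, a, b, c}
FIRST(C) = {a, b, c}
FIRST(R) = {ε, a, b, c}
FIRST(L) = {ε, a, b, c}
FOLLOW(S) = {$, a, b, c}
FOLLOW(C) = {b, c}
FOLLOW(R) = {c}
FOLLOW(L) = {c}
Cell M[C, a] receives both C → R c b and C → C b — the grammar is not LL(1).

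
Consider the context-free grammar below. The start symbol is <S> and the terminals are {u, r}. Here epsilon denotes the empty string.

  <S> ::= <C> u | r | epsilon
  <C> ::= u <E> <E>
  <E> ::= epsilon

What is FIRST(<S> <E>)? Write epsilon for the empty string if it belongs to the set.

FIRST(<C>) = {u}
FIRST(<E>) = {epsilon}
FIRST(<S>) = {epsilon, r, u}  (via <C> u)
FIRST(<S> <E>): take FIRST of each symbol in turn, carrying on past any symbol whose FIRST contains epsilon; result {epsilon, r, u}.

{epsilon, r, u}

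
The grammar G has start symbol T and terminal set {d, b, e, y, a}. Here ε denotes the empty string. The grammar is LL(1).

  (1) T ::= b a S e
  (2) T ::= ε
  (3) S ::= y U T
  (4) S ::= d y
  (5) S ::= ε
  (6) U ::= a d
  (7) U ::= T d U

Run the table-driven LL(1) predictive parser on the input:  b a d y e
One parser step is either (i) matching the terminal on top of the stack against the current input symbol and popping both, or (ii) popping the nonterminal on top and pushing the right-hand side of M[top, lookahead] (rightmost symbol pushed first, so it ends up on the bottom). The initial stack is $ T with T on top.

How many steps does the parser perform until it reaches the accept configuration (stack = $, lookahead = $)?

7

     Stack      Input        Action
  1  $ T        b a d y e $  expand T ::= b a S e
  2  $ e S a b  b a d y e $  match b
  3  $ e S a    a d y e $    match a
  4  $ e S      d y e $      expand S ::= d y
  5  $ e y d    d y e $      match d
  6  $ e y      y e $        match y
  7  $ e        e $          match e
Accept reached after 7 steps.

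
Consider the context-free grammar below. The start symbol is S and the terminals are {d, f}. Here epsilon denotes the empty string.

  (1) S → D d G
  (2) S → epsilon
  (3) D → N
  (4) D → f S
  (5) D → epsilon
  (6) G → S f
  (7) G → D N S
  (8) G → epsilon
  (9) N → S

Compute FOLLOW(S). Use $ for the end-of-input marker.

{$, d, f}

FIRST(S) = {epsilon, d, f}  (via D d G)
FIRST(N) = {epsilon, d, f}  (via S)
FIRST(D) = {epsilon, d, f}  (via N)
FIRST(G) = {epsilon, d, f}  (via S f, D N S)
FOLLOW(S) includes $ since S is the start symbol.
FOLLOW(S): in D→f S, the suffix after S is empty, so FOLLOW(S) ⊇ FOLLOW(D) = {$, d, f}; in G→S f, S is followed by f with FIRST {f}; in G→D N S, the suffix after S is empty, so FOLLOW(S) ⊇ FOLLOW(G) = {$, d, f}; in N→S, the suffix after S is empty, so FOLLOW(S) ⊇ FOLLOW(N) = {$, d, f}. Thus FOLLOW(S) = {$, d, f}.
FOLLOW(G): in S→D d G, the suffix after G is empty, so FOLLOW(G) ⊇ FOLLOW(S) = {$, d, f}. Thus FOLLOW(G) = {$, d, f}.
FOLLOW(D): in S→D d G, D is followed by d G with FIRST {d}; in G→D N S, D is followed by N S with FIRST {epsilon, d, f}; in G→D N S, the suffix after D is nullable, so FOLLOW(D) ⊇ FOLLOW(G) = {$, d, f}. Thus FOLLOW(D) = {$, d, f}.
FOLLOW(N): in D→N, the suffix after N is empty, so FOLLOW(N) ⊇ FOLLOW(D) = {$, d, f}; in G→D N S, N is followed by S with FIRST {epsilon, d, f}; in G→D N S, the suffix after N is nullable, so FOLLOW(N) ⊇ FOLLOW(G) = {$, d, f}. Thus FOLLOW(N) = {$, d, f}.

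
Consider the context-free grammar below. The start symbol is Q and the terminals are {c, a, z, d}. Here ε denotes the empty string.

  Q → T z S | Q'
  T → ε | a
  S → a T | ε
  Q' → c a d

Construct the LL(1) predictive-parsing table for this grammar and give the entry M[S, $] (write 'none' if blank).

FIRST(T): from T→ε we get {ε}; from T→a we get {a}. So FIRST(T) = {ε, a}.
FIRST(S): from S→a T we get {a}; from S→ε we get {ε}. So FIRST(S) = {ε, a}.
FIRST(Q'): from Q'→c a d we get {c}. So FIRST(Q') = {c}.
FIRST(Q): from Q→T z S we get {a, z}; from Q→Q' we get {c}. So FIRST(Q) = {a, c, z}.
FOLLOW(Q) includes $ since Q is the start symbol.
FOLLOW(Q): Q appears on no right-hand side. Thus FOLLOW(Q) = {$}.
FOLLOW(S): in Q→T z S, the suffix after S is empty, so FOLLOW(S) ⊇ FOLLOW(Q) = {$}. Thus FOLLOW(S) = {$}.
For S → a T: FIRST(a T) = {a}, so it goes in M[S, t] for t ∈ {a}.
For S → ε: FIRST(ε) = {ε}, so it goes in M[S, t] for t ∈ {}; since ε ∈ FIRST, also for every t ∈ FOLLOW(S) = {$}.

S → ε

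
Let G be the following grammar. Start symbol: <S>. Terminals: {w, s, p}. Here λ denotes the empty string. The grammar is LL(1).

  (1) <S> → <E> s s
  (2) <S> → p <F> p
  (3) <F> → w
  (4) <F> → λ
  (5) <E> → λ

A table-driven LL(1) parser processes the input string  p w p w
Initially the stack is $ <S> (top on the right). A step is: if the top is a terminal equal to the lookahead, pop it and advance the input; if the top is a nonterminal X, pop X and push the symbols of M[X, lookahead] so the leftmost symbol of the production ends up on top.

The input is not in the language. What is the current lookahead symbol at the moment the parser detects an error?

step 1: stack=$ <S>  input=p w p w $  — expand <S> → p <F> p
step 2: stack=$ p <F> p  input=p w p w $  — match p
step 3: stack=$ p <F>  input=w p w $  — expand <F> → w
step 4: stack=$ p w  input=w p w $  — match w
step 5: stack=$ p  input=p w $  — match p
step 6: stack=$  input=w $  — error: stack empty but input remains

w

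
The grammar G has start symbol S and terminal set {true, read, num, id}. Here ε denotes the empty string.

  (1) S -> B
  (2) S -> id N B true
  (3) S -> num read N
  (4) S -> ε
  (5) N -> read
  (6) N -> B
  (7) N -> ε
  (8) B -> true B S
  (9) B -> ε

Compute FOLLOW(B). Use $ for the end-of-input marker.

{$, id, num, true}

FIRST(B) = {ε, true}
FIRST(S) = {ε, id, num, true}  (via B)
FIRST(N) = {ε, read, true}  (via B)
FOLLOW(S) includes $ since S is the start symbol.
FOLLOW(S): in B->true B S, the suffix after S is empty, so FOLLOW(S) ⊇ FOLLOW(B) = {$, id, num, true}. Thus FOLLOW(S) = {$, id, num, true}.
FOLLOW(N): in S->id N B true, N is followed by B true with FIRST {true}; in S->num read N, the suffix after N is empty, so FOLLOW(N) ⊇ FOLLOW(S) = {$, id, num, true}. Thus FOLLOW(N) = {$, id, num, true}.
FOLLOW(B): in S->B, the suffix after B is empty, so FOLLOW(B) ⊇ FOLLOW(S) = {$, id, num, true}; in S->id N B true, B is followed by true with FIRST {true}; in N->B, the suffix after B is empty, so FOLLOW(B) ⊇ FOLLOW(N) = {$, id, num, true}; in B->true B S, B is followed by S with FIRST {ε, id, num, true}; in B->true B S, the suffix after B is nullable (adds nothing new). Thus FOLLOW(B) = {$, id, num, true}.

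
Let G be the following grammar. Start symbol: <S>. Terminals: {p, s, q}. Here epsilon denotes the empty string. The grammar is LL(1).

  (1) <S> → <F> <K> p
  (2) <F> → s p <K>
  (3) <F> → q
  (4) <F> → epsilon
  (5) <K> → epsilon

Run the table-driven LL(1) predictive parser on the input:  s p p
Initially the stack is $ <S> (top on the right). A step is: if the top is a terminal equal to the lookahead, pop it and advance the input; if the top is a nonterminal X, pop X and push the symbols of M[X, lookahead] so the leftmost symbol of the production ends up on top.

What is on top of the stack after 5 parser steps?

<K>

     Stack            Input    Action
  1  $ <S>            s p p $  expand <S> → <F> <K> p
  2  $ p <K> <F>      s p p $  expand <F> → s p <K>
  3  $ p <K> <K> p s  s p p $  match s
  4  $ p <K> <K> p    p p $    match p
  5  $ p <K> <K>      p $      expand <K> → epsilon
Stack after step 5: $ p <K> (top = <K>).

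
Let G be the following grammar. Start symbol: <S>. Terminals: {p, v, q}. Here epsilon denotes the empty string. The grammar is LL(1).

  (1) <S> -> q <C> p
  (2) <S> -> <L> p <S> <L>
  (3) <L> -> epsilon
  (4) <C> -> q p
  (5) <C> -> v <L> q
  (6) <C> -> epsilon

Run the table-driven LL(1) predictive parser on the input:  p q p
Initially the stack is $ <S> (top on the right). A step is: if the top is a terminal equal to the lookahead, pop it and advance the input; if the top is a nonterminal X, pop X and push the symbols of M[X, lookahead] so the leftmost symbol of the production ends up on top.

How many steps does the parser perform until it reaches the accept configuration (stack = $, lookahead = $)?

8

     Stack            Input    Action
  1  $ <S>            p q p $  expand <S> -> <L> p <S> <L>
  2  $ <L> <S> p <L>  p q p $  expand <L> -> epsilon
  3  $ <L> <S> p      p q p $  match p
  4  $ <L> <S>        q p $    expand <S> -> q <C> p
  5  $ <L> p <C> q    q p $    match q
  6  $ <L> p <C>      p $      expand <C> -> epsilon
  7  $ <L> p          p $      match p
  8  $ <L>            $        expand <L> -> epsilon
Accept reached after 8 steps.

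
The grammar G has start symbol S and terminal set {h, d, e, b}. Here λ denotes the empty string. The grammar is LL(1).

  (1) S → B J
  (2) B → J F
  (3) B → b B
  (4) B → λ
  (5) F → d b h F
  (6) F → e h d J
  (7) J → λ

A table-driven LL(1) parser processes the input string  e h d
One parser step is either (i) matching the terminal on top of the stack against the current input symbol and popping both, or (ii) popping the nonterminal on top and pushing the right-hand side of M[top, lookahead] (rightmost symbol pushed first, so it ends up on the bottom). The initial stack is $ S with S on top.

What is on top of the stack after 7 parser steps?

J

step 1: stack=$ S  input=e h d $  — expand S → B J
step 2: stack=$ J B  input=e h d $  — expand B → J F
step 3: stack=$ J F J  input=e h d $  — expand J → λ
step 4: stack=$ J F  input=e h d $  — expand F → e h d J
step 5: stack=$ J J d h e  input=e h d $  — match e
step 6: stack=$ J J d h  input=h d $  — match h
step 7: stack=$ J J d  input=d $  — match d
Stack after step 7: $ J J (top = J).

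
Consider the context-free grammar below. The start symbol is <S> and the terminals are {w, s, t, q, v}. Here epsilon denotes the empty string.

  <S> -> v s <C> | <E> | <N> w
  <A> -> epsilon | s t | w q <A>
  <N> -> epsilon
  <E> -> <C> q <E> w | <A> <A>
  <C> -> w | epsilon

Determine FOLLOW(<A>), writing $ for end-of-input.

FIRST(<A>) = {epsilon, s, w}
FIRST(<N>) = {epsilon}
FIRST(<C>) = {epsilon, w}
FIRST(<E>) = {epsilon, q, s, w}  (via <C> q <E> w, <A> <A>)
FIRST(<S>) = {epsilon, q, s, v, w}  (via <E>, <N> w)
FOLLOW(<S>) includes $ since <S> is the start symbol.
FOLLOW(<S>): <S> appears on no right-hand side. Thus FOLLOW(<S>) = {$}.
FOLLOW(<N>): in <S>-><N> w, <N> is followed by w with FIRST {w}. Thus FOLLOW(<N>) = {w}.
FOLLOW(<E>): in <S>-><E>, the suffix after <E> is empty, so FOLLOW(<E>) ⊇ FOLLOW(<S>) = {$}; in <E>-><C> q <E> w, <E> is followed by w with FIRST {w}. Thus FOLLOW(<E>) = {$, w}.
FOLLOW(<A>): in <A>->w q <A>, the suffix after <A> is empty (adds nothing new); in <E>-><A> <A> (occurrence 1), <A> is followed by <A> with FIRST {epsilon, s, w}; in <E>-><A> <A> (occurrence 1), the suffix after <A> is nullable, so FOLLOW(<A>) ⊇ FOLLOW(<E>) = {$, w}; in <E>-><A> <A> (occurrence 2), the suffix after <A> is empty, so FOLLOW(<A>) ⊇ FOLLOW(<E>) = {$, w}. Thus FOLLOW(<A>) = {$, s, w}.
FOLLOW(<C>): in <S>->v s <C>, the suffix after <C> is empty, so FOLLOW(<C>) ⊇ FOLLOW(<S>) = {$}; in <E>-><C> q <E> w, <C> is followed by q <E> w with FIRST {q}. Thus FOLLOW(<C>) = {$, q}.

{$, s, w}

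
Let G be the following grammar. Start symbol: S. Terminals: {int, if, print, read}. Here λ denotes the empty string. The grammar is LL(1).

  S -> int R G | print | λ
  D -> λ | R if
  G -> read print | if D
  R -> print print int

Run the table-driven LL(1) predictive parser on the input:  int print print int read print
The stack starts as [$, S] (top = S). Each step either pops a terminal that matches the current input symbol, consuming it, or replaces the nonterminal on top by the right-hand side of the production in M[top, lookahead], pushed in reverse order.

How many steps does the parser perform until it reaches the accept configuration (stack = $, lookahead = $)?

9

step 1: stack=$ S  input=int print print int read print $  — expand S -> int R G
step 2: stack=$ G R int  input=int print print int read print $  — match int
step 3: stack=$ G R  input=print print int read print $  — expand R -> print print int
step 4: stack=$ G int print print  input=print print int read print $  — match print
step 5: stack=$ G int print  input=print int read print $  — match print
step 6: stack=$ G int  input=int read print $  — match int
step 7: stack=$ G  input=read print $  — expand G -> read print
step 8: stack=$ print read  input=read print $  — match read
step 9: stack=$ print  input=print $  — match print
Accept reached after 9 steps.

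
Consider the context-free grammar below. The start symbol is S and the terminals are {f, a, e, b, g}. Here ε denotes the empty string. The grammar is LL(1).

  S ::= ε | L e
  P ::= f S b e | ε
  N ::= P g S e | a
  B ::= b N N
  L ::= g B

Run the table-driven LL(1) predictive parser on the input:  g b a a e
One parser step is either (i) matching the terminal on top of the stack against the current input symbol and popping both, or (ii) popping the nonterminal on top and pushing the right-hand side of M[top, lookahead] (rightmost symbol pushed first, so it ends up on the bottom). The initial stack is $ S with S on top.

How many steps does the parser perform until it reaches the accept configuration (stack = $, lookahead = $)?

step 1: stack=$ S  input=g b a a e $  — expand S ::= L e
step 2: stack=$ e L  input=g b a a e $  — expand L ::= g B
step 3: stack=$ e B g  input=g b a a e $  — match g
step 4: stack=$ e B  input=b a a e $  — expand B ::= b N N
step 5: stack=$ e N N b  input=b a a e $  — match b
step 6: stack=$ e N N  input=a a e $  — expand N ::= a
step 7: stack=$ e N a  input=a a e $  — match a
step 8: stack=$ e N  input=a e $  — expand N ::= a
step 9: stack=$ e a  input=a e $  — match a
step 10: stack=$ e  input=e $  — match e
Accept reached after 10 steps.

10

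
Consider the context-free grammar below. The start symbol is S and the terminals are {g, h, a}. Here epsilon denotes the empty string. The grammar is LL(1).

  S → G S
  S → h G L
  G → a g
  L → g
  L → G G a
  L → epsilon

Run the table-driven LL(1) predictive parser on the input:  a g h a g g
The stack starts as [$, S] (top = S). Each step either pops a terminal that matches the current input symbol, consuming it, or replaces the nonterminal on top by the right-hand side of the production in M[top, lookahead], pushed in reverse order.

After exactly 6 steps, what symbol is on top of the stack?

step 1: stack=$ S  input=a g h a g g $  — expand S → G S
step 2: stack=$ S G  input=a g h a g g $  — expand G → a g
step 3: stack=$ S g a  input=a g h a g g $  — match a
step 4: stack=$ S g  input=g h a g g $  — match g
step 5: stack=$ S  input=h a g g $  — expand S → h G L
step 6: stack=$ L G h  input=h a g g $  — match h
Stack after step 6: $ L G (top = G).

G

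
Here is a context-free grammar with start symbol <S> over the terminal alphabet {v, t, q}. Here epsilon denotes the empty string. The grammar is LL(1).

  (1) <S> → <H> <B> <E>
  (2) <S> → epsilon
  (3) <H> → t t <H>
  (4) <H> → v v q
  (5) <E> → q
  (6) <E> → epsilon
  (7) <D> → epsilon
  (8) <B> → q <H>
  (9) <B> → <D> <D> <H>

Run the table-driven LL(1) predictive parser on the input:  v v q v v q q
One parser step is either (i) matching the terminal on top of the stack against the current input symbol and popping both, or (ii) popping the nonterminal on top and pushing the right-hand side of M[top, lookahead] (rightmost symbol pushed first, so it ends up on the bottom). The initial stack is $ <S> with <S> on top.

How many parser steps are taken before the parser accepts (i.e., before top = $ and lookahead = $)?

14

      Stack              Input            Action
   1  $ <S>              v v q v v q q $  expand <S> → <H> <B> <E>
   2  $ <E> <B> <H>      v v q v v q q $  expand <H> → v v q
   3  $ <E> <B> q v v    v v q v v q q $  match v
   4  $ <E> <B> q v      v q v v q q $    match v
   5  $ <E> <B> q        q v v q q $      match q
   6  $ <E> <B>          v v q q $        expand <B> → <D> <D> <H>
   7  $ <E> <H> <D> <D>  v v q q $        expand <D> → epsilon
   8  $ <E> <H> <D>      v v q q $        expand <D> → epsilon
   9  $ <E> <H>          v v q q $        expand <H> → v v q
  10  $ <E> q v v        v v q q $        match v
  11  $ <E> q v          v q q $          match v
  12  $ <E> q            q q $            match q
  13  $ <E>              q $              expand <E> → q
  14  $ q                q $              match q
Accept reached after 14 steps.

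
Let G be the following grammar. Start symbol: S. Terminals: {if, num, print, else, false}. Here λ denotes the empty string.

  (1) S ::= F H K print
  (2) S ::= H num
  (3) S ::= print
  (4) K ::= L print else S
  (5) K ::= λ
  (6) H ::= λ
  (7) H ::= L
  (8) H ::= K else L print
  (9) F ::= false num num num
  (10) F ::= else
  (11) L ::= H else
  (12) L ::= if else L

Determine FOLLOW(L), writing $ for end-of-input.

{else, if, num, print}

FIRST(F): from F::=false num num num we get {false}; from F::=else we get {else}. So FIRST(F) = {else, false}.
FIRST(S): from S::=F H K print we get {else, false}; from S::=H num we get {else, if, num}; from S::=print we get {print}. So FIRST(S) = {else, false, if, num, print}.
FIRST(K): from K::=L print else S we get {else, if}; from K::=λ we get {λ}. So FIRST(K) = {λ, else, if}.
FIRST(H): from H::=λ we get {λ}; from H::=L we get {else, if}; from H::=K else L print we get {else, if}. So FIRST(H) = {λ, else, if}.
FIRST(L): from L::=H else we get {else, if}; from L::=if else L we get {if}. So FIRST(L) = {else, if}.
FOLLOW(S) includes $ since S is the start symbol.
FOLLOW(K): in S::=F H K print, K is followed by print with FIRST {print}; in H::=K else L print, K is followed by else L print with FIRST {else}. Thus FOLLOW(K) = {else, print}.
FOLLOW(S): in K::=L print else S, the suffix after S is empty, so FOLLOW(S) ⊇ FOLLOW(K) = {else, print}. Thus FOLLOW(S) = {$, else, print}.
FOLLOW(H): in S::=F H K print, H is followed by K print with FIRST {else, if, print}; in S::=H num, H is followed by num with FIRST {num}; in L::=H else, H is followed by else with FIRST {else}. Thus FOLLOW(H) = {else, if, num, print}.
FOLLOW(F): in S::=F H K print, F is followed by H K print with FIRST {else, if, print}. Thus FOLLOW(F) = {else, if, print}.
FOLLOW(L): in K::=L print else S, L is followed by print else S with FIRST {print}; in H::=L, the suffix after L is empty, so FOLLOW(L) ⊇ FOLLOW(H) = {else, if, num, print}; in H::=K else L print, L is followed by print with FIRST {print}; in L::=if else L, the suffix after L is empty (adds nothing new). Thus FOLLOW(L) = {else, if, num, print}.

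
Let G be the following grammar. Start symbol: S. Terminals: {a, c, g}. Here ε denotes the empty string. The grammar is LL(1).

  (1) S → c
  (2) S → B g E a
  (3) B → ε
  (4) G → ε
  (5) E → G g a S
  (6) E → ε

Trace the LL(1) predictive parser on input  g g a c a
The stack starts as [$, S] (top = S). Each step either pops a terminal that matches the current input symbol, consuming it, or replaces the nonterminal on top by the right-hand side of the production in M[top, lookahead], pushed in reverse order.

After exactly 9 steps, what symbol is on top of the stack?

a

step 1: stack=$ S  input=g g a c a $  — expand S → B g E a
step 2: stack=$ a E g B  input=g g a c a $  — expand B → ε
step 3: stack=$ a E g  input=g g a c a $  — match g
step 4: stack=$ a E  input=g a c a $  — expand E → G g a S
step 5: stack=$ a S a g G  input=g a c a $  — expand G → ε
step 6: stack=$ a S a g  input=g a c a $  — match g
step 7: stack=$ a S a  input=a c a $  — match a
step 8: stack=$ a S  input=c a $  — expand S → c
step 9: stack=$ a c  input=c a $  — match c
Stack after step 9: $ a (top = a).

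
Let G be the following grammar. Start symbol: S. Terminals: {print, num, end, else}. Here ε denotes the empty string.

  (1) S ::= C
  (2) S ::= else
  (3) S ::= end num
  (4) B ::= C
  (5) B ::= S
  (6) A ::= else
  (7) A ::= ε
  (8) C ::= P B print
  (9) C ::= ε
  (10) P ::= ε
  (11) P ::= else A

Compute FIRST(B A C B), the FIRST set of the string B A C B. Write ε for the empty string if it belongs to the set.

{ε, else, end, print}

FIRST(A) = {ε, else}
FIRST(P) = {ε, else}
FIRST(S) = {ε, else, end, print}  (via C)
FIRST(B) = {ε, else, end, print}  (via C, S)
FIRST(C) = {ε, else, end, print}  (via P B print)
FIRST(B A C B): take FIRST of each symbol in turn, carrying on past any symbol whose FIRST contains ε; result {ε, else, end, print}.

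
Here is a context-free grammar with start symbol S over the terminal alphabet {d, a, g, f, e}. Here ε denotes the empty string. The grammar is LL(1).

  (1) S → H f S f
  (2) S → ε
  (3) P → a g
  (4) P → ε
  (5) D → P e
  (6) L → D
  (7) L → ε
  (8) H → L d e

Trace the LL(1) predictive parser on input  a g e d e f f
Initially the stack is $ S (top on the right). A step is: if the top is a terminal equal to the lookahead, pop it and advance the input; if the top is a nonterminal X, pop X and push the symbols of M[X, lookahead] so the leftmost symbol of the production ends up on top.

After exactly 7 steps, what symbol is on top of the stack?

e

step 1: stack=$ S  input=a g e d e f f $  — expand S → H f S f
step 2: stack=$ f S f H  input=a g e d e f f $  — expand H → L d e
step 3: stack=$ f S f e d L  input=a g e d e f f $  — expand L → D
step 4: stack=$ f S f e d D  input=a g e d e f f $  — expand D → P e
step 5: stack=$ f S f e d e P  input=a g e d e f f $  — expand P → a g
step 6: stack=$ f S f e d e g a  input=a g e d e f f $  — match a
step 7: stack=$ f S f e d e g  input=g e d e f f $  — match g
Stack after step 7: $ f S f e d e (top = e).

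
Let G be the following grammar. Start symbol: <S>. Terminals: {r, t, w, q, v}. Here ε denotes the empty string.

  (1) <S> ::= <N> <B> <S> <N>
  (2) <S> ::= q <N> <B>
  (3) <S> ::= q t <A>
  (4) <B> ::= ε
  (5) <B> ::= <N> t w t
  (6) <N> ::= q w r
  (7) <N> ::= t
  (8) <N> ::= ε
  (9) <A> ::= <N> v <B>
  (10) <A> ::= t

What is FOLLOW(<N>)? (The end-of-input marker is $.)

{$, q, t, v}

FIRST(<N>): from <N>::=q w r we get {q}; from <N>::=t we get {t}; from <N>::=ε we get {ε}. So FIRST(<N>) = {ε, q, t}.
FIRST(<B>): from <B>::=ε we get {ε}; from <B>::=<N> t w t we get {q, t}. So FIRST(<B>) = {ε, q, t}.
FIRST(<A>): from <A>::=<N> v <B> we get {q, t, v}; from <A>::=t we get {t}. So FIRST(<A>) = {q, t, v}.
FIRST(<S>): from <S>::=<N> <B> <S> <N> we get {q, t}; from <S>::=q <N> <B> we get {q}; from <S>::=q t <A> we get {q}. So FIRST(<S>) = {q, t}.
FOLLOW(<S>) includes $ since <S> is the start symbol.
FOLLOW(<S>): in <S>::=<N> <B> <S> <N>, <S> is followed by <N> with FIRST {ε, q, t}; in <S>::=<N> <B> <S> <N>, the suffix after <S> is nullable (adds nothing new). Thus FOLLOW(<S>) = {$, q, t}.
FOLLOW(<N>): in <S>::=<N> <B> <S> <N> (occurrence 1), <N> is followed by <B> <S> <N> with FIRST {q, t}; in <S>::=<N> <B> <S> <N> (occurrence 2), the suffix after <N> is empty, so FOLLOW(<N>) ⊇ FOLLOW(<S>) = {$, q, t}; in <S>::=q <N> <B>, <N> is followed by <B> with FIRST {ε, q, t}; in <S>::=q <N> <B>, the suffix after <N> is nullable, so FOLLOW(<N>) ⊇ FOLLOW(<S>) = {$, q, t}; in <B>::=<N> t w t, <N> is followed by t w t with FIRST {t}; in <A>::=<N> v <B>, <N> is followed by v <B> with FIRST {v}. Thus FOLLOW(<N>) = {$, q, t, v}.
FOLLOW(<A>): in <S>::=q t <A>, the suffix after <A> is empty, so FOLLOW(<A>) ⊇ FOLLOW(<S>) = {$, q, t}. Thus FOLLOW(<A>) = {$, q, t}.
FOLLOW(<B>): in <S>::=<N> <B> <S> <N>, <B> is followed by <S> <N> with FIRST {q, t}; in <S>::=q <N> <B>, the suffix after <B> is empty, so FOLLOW(<B>) ⊇ FOLLOW(<S>) = {$, q, t}; in <A>::=<N> v <B>, the suffix after <B> is empty, so FOLLOW(<B>) ⊇ FOLLOW(<A>) = {$, q, t}. Thus FOLLOW(<B>) = {$, q, t}.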